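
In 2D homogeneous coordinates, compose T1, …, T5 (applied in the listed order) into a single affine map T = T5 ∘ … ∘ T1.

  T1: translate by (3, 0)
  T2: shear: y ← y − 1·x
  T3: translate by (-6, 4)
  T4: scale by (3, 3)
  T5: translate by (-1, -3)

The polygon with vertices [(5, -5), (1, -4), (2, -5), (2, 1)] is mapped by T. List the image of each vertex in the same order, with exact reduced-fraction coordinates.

image vertices: (5, -30), (-7, -15), (-4, -21), (-4, -3)

T1 translate by (3, 0): (5, -5) → (8, -5); (1, -4) → (4, -4); (2, -5) → (5, -5); (2, 1) → (5, 1)
T2 shear: y ← y − 1·x: (8, -5) → (8, -13); (4, -4) → (4, -8); (5, -5) → (5, -10); (5, 1) → (5, -4)
T3 translate by (-6, 4): (8, -13) → (2, -9); (4, -8) → (-2, -4); (5, -10) → (-1, -6); (5, -4) → (-1, 0)
T4 scale by (3, 3): (2, -9) → (6, -27); (-2, -4) → (-6, -12); (-1, -6) → (-3, -18); (-1, 0) → (-3, 0)
T5 translate by (-1, -3): (6, -27) → (5, -30); (-6, -12) → (-7, -15); (-3, -18) → (-4, -21); (-3, 0) → (-4, -3)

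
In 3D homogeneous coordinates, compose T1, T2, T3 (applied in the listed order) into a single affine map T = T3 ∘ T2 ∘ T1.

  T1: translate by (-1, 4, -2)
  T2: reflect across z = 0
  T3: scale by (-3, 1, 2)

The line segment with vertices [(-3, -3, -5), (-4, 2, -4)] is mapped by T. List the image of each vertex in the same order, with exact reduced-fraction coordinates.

image vertices: (12, 1, 14), (15, 6, 12)

T1 translate by (-1, 4, -2): (-3, -3, -5) → (-4, 1, -7); (-4, 2, -4) → (-5, 6, -6)
T2 reflect across z = 0: (-4, 1, -7) → (-4, 1, 7); (-5, 6, -6) → (-5, 6, 6)
T3 scale by (-3, 1, 2): (-4, 1, 7) → (12, 1, 14); (-5, 6, 6) → (15, 6, 12)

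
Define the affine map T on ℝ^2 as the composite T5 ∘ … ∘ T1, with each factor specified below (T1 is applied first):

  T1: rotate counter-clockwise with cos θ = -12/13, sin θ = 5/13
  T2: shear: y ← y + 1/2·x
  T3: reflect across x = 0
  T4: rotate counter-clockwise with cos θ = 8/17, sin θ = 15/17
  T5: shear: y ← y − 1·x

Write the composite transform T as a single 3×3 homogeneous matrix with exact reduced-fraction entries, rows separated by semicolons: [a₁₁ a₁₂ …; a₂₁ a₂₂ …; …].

T1 = [-12/13 -5/13 0; 5/13 -12/13 0; 0 0 1]
T2·T1 = [-12/13 -5/13 0; -1/13 -29/26 0; 0 0 1]
T3·…·T1 = [12/13 5/13 0; -1/13 -29/26 0; 0 0 1]
T4·…·T1 = [111/221 515/442 0; 172/221 -41/221 0; 0 0 1]
T5·…·T1 = [111/221 515/442 0; 61/221 -597/442 0; 0 0 1]

T = [111/221 515/442 0; 61/221 -597/442 0; 0 0 1]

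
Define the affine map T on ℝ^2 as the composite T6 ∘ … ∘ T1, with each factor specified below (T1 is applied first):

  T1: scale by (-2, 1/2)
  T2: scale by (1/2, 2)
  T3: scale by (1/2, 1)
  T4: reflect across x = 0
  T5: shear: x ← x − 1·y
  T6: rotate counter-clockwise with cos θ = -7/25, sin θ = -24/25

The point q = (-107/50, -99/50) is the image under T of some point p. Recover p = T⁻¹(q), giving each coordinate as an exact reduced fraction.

p = (2, -3/2)

T1 = [-2 0 0; 0 1/2 0; 0 0 1]
T2·T1 = [-1 0 0; 0 1 0; 0 0 1]
T3·…·T1 = [-1/2 0 0; 0 1 0; 0 0 1]
T4·…·T1 = [1/2 0 0; 0 1 0; 0 0 1]
T5·…·T1 = [1/2 -1 0; 0 1 0; 0 0 1]
T6·…·T1 = [-7/50 31/25 0; -12/25 17/25 0; 0 0 1]
det M = 1/2; M⁻¹ = [34/25 -62/25 0; 24/25 -7/25 0; 0 0 1]
M⁻¹ · (-107/50, -99/50)ᵀ = (2, -3/2)ᵀ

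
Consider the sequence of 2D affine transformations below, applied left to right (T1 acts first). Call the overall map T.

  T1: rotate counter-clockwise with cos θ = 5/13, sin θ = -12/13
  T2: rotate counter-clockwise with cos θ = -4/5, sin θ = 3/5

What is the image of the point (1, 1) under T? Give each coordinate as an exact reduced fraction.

T(p) = (-47/65, 79/65)

T1 rotate counter-clockwise with cos θ = 5/13, sin θ = -12/13: (1, 1) → (17/13, -7/13)
T2 rotate counter-clockwise with cos θ = -4/5, sin θ = 3/5: (17/13, -7/13) → (-47/65, 79/65)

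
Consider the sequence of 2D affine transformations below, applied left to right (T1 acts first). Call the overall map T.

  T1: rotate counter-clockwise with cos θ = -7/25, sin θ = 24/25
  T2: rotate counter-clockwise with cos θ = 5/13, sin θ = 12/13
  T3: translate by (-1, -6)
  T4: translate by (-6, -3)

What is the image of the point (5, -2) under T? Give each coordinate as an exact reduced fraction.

T1 rotate counter-clockwise with cos θ = -7/25, sin θ = 24/25: (5, -2) → (13/25, 134/25)
T2 rotate counter-clockwise with cos θ = 5/13, sin θ = 12/13: (13/25, 134/25) → (-1543/325, 826/325)
T3 translate by (-1, -6): (-1543/325, 826/325) → (-1868/325, -1124/325)
T4 translate by (-6, -3): (-1868/325, -1124/325) → (-3818/325, -2099/325)

T(p) = (-3818/325, -2099/325)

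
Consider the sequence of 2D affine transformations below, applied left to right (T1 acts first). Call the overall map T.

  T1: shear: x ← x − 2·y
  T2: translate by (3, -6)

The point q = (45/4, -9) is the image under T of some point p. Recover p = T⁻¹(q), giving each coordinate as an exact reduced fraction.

p = (9/4, -3)

T1 = [1 -2 0; 0 1 0; 0 0 1]
T2·T1 = [1 -2 3; 0 1 -6; 0 0 1]
det M = 1; M⁻¹ = [1 2 9; 0 1 6; 0 0 1]
M⁻¹ · (45/4, -9)ᵀ = (9/4, -3)ᵀ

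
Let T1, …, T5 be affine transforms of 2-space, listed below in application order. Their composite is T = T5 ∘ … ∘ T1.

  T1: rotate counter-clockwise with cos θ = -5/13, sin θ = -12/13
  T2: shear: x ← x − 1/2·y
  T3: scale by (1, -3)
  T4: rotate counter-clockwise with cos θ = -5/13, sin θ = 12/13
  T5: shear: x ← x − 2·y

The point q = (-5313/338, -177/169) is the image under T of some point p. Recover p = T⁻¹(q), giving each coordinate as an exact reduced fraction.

T1 = [-5/13 12/13 0; -12/13 -5/13 0; 0 0 1]
T2·T1 = [1/13 29/26 0; -12/13 -5/13 0; 0 0 1]
T3·…·T1 = [1/13 29/26 0; 36/13 15/13 0; 0 0 1]
T4·…·T1 = [-437/169 -505/338 0; -168/169 99/169 0; 0 0 1]
T5·…·T1 = [-101/169 -901/338 0; -168/169 99/169 0; 0 0 1]
det M = -3; M⁻¹ = [-33/169 -901/1014 0; -56/169 101/507 0; 0 0 1]
M⁻¹ · (-5313/338, -177/169)ᵀ = (4, 5)ᵀ

p = (4, 5)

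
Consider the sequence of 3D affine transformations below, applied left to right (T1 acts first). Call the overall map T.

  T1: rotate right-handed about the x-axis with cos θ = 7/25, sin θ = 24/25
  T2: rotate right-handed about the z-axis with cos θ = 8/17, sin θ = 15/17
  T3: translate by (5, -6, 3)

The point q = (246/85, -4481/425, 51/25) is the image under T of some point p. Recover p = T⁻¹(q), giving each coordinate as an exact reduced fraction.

T1 = [1 0 0 0; 0 7/25 -24/25 0; 0 24/25 7/25 0; 0 0 0 1]
T2·T1 = [8/17 -21/85 72/85 0; 15/17 56/425 -192/425 0; 0 24/25 7/25 0; 0 0 0 1]
T3·…·T1 = [8/17 -21/85 72/85 5; 15/17 56/425 -192/425 -6; 0 24/25 7/25 3; 0 0 0 1]
det M = 1; M⁻¹ = [8/17 15/17 0 50/17; -21/85 56/425 24/25 -363/425; 72/85 -192/425 7/25 -3309/425; 0 0 0 1]
M⁻¹ · (246/85, -4481/425, 51/25)ᵀ = (-5, -1, 0)ᵀ

p = (-5, -1, 0)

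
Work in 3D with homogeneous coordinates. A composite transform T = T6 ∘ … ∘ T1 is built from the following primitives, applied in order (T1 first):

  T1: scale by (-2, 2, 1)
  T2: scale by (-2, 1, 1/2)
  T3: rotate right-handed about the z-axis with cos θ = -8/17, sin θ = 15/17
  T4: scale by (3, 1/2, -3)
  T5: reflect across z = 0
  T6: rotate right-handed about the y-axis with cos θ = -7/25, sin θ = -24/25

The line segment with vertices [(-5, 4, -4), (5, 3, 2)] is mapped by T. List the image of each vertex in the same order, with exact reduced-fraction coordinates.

image vertices: (1608/425, -182/17, 3594/425), (4026/425, 126/17, -18357/425)

T1 scale by (-2, 2, 1): (-5, 4, -4) → (10, 8, -4); (5, 3, 2) → (-10, 6, 2)
T2 scale by (-2, 1, 1/2): (10, 8, -4) → (-20, 8, -2); (-10, 6, 2) → (20, 6, 1)
T3 rotate right-handed about the z-axis with cos θ = -8/17, sin θ = 15/17: (-20, 8, -2) → (40/17, -364/17, -2); (20, 6, 1) → (-250/17, 252/17, 1)
T4 scale by (3, 1/2, -3): (40/17, -364/17, -2) → (120/17, -182/17, 6); (-250/17, 252/17, 1) → (-750/17, 126/17, -3)
T5 reflect across z = 0: (120/17, -182/17, 6) → (120/17, -182/17, -6); (-750/17, 126/17, -3) → (-750/17, 126/17, 3)
T6 rotate right-handed about the y-axis with cos θ = -7/25, sin θ = -24/25: (120/17, -182/17, -6) → (1608/425, -182/17, 3594/425); (-750/17, 126/17, 3) → (4026/425, 126/17, -18357/425)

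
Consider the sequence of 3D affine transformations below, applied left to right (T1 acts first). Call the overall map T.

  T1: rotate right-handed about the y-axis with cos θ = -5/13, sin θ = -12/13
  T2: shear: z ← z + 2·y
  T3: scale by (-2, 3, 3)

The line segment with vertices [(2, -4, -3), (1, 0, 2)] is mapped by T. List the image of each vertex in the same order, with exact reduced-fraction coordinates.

T1 rotate right-handed about the y-axis with cos θ = -5/13, sin θ = -12/13: (2, -4, -3) → (2, -4, 3); (1, 0, 2) → (-29/13, 0, 2/13)
T2 shear: z ← z + 2·y: (2, -4, 3) → (2, -4, -5); (-29/13, 0, 2/13) → (-29/13, 0, 2/13)
T3 scale by (-2, 3, 3): (2, -4, -5) → (-4, -12, -15); (-29/13, 0, 2/13) → (58/13, 0, 6/13)

image vertices: (-4, -12, -15), (58/13, 0, 6/13)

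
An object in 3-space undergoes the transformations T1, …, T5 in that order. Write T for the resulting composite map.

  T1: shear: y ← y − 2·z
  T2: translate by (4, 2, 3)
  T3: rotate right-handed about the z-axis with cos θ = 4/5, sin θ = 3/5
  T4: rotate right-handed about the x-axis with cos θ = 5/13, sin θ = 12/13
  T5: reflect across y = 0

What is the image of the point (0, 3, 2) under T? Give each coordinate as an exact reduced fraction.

T(p) = (13/5, 44/13, 317/65)

T1 shear: y ← y − 2·z: (0, 3, 2) → (0, -1, 2)
T2 translate by (4, 2, 3): (0, -1, 2) → (4, 1, 5)
T3 rotate right-handed about the z-axis with cos θ = 4/5, sin θ = 3/5: (4, 1, 5) → (13/5, 16/5, 5)
T4 rotate right-handed about the x-axis with cos θ = 5/13, sin θ = 12/13: (13/5, 16/5, 5) → (13/5, -44/13, 317/65)
T5 reflect across y = 0: (13/5, -44/13, 317/65) → (13/5, 44/13, 317/65)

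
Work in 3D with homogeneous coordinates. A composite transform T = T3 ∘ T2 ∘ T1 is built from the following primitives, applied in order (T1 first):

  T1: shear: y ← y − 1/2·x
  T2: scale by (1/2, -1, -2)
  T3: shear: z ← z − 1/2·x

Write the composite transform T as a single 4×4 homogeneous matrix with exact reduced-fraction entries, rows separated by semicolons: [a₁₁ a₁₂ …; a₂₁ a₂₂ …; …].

T = [1/2 0 0 0; 1/2 -1 0 0; -1/4 0 -2 0; 0 0 0 1]

T1 = [1 0 0 0; -1/2 1 0 0; 0 0 1 0; 0 0 0 1]
T2·T1 = [1/2 0 0 0; 1/2 -1 0 0; 0 0 -2 0; 0 0 0 1]
T3·…·T1 = [1/2 0 0 0; 1/2 -1 0 0; -1/4 0 -2 0; 0 0 0 1]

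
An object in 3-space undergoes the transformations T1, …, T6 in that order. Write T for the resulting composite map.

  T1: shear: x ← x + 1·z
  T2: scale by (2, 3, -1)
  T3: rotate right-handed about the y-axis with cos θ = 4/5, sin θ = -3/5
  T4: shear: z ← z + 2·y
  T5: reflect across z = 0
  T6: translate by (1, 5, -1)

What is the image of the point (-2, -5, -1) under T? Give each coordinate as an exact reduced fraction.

T1 shear: x ← x + 1·z: (-2, -5, -1) → (-3, -5, -1)
T2 scale by (2, 3, -1): (-3, -5, -1) → (-6, -15, 1)
T3 rotate right-handed about the y-axis with cos θ = 4/5, sin θ = -3/5: (-6, -15, 1) → (-27/5, -15, -14/5)
T4 shear: z ← z + 2·y: (-27/5, -15, -14/5) → (-27/5, -15, -164/5)
T5 reflect across z = 0: (-27/5, -15, -164/5) → (-27/5, -15, 164/5)
T6 translate by (1, 5, -1): (-27/5, -15, 164/5) → (-22/5, -10, 159/5)

T(p) = (-22/5, -10, 159/5)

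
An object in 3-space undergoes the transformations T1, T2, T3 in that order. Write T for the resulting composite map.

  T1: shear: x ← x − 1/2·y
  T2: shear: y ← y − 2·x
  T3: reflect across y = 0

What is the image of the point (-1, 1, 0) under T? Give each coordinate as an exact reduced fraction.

T(p) = (-3/2, -4, 0)

T1 shear: x ← x − 1/2·y: (-1, 1, 0) → (-3/2, 1, 0)
T2 shear: y ← y − 2·x: (-3/2, 1, 0) → (-3/2, 4, 0)
T3 reflect across y = 0: (-3/2, 4, 0) → (-3/2, -4, 0)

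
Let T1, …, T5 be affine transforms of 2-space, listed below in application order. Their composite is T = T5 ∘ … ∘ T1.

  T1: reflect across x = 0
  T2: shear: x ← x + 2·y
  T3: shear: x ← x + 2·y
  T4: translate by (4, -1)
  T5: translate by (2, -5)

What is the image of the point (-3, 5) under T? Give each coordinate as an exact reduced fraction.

T1 reflect across x = 0: (-3, 5) → (3, 5)
T2 shear: x ← x + 2·y: (3, 5) → (13, 5)
T3 shear: x ← x + 2·y: (13, 5) → (23, 5)
T4 translate by (4, -1): (23, 5) → (27, 4)
T5 translate by (2, -5): (27, 4) → (29, -1)

T(p) = (29, -1)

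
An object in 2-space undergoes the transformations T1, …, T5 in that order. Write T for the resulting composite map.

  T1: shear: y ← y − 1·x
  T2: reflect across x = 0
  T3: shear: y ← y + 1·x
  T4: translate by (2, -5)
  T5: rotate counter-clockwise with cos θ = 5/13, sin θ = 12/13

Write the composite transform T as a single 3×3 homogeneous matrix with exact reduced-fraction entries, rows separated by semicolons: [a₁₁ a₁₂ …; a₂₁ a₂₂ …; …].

T = [19/13 -12/13 70/13; -22/13 5/13 -1/13; 0 0 1]

T1 = [1 0 0; -1 1 0; 0 0 1]
T2·T1 = [-1 0 0; -1 1 0; 0 0 1]
T3·…·T1 = [-1 0 0; -2 1 0; 0 0 1]
T4·…·T1 = [-1 0 2; -2 1 -5; 0 0 1]
T5·…·T1 = [19/13 -12/13 70/13; -22/13 5/13 -1/13; 0 0 1]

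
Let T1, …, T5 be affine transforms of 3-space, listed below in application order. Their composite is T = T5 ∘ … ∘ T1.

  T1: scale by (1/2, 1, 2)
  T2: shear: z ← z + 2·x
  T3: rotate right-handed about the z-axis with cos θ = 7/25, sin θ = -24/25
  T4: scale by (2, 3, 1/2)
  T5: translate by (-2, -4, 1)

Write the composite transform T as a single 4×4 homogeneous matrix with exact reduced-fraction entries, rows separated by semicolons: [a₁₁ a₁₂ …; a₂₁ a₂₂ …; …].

T1 = [1/2 0 0 0; 0 1 0 0; 0 0 2 0; 0 0 0 1]
T2·T1 = [1/2 0 0 0; 0 1 0 0; 1 0 2 0; 0 0 0 1]
T3·…·T1 = [7/50 24/25 0 0; -12/25 7/25 0 0; 1 0 2 0; 0 0 0 1]
T4·…·T1 = [7/25 48/25 0 0; -36/25 21/25 0 0; 1/2 0 1 0; 0 0 0 1]
T5·…·T1 = [7/25 48/25 0 -2; -36/25 21/25 0 -4; 1/2 0 1 1; 0 0 0 1]

T = [7/25 48/25 0 -2; -36/25 21/25 0 -4; 1/2 0 1 1; 0 0 0 1]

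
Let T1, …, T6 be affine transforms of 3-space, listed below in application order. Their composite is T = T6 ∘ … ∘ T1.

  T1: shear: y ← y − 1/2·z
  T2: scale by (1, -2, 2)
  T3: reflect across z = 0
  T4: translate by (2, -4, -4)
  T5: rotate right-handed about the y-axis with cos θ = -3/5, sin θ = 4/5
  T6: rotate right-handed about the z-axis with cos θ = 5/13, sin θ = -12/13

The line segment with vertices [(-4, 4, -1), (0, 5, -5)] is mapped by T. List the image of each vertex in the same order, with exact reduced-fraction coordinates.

image vertices: (-158/13, -301/65, 14/5), (-210/13, -691/65, -26/5)

T1 shear: y ← y − 1/2·z: (-4, 4, -1) → (-4, 9/2, -1); (0, 5, -5) → (0, 15/2, -5)
T2 scale by (1, -2, 2): (-4, 9/2, -1) → (-4, -9, -2); (0, 15/2, -5) → (0, -15, -10)
T3 reflect across z = 0: (-4, -9, -2) → (-4, -9, 2); (0, -15, -10) → (0, -15, 10)
T4 translate by (2, -4, -4): (-4, -9, 2) → (-2, -13, -2); (0, -15, 10) → (2, -19, 6)
T5 rotate right-handed about the y-axis with cos θ = -3/5, sin θ = 4/5: (-2, -13, -2) → (-2/5, -13, 14/5); (2, -19, 6) → (18/5, -19, -26/5)
T6 rotate right-handed about the z-axis with cos θ = 5/13, sin θ = -12/13: (-2/5, -13, 14/5) → (-158/13, -301/65, 14/5); (18/5, -19, -26/5) → (-210/13, -691/65, -26/5)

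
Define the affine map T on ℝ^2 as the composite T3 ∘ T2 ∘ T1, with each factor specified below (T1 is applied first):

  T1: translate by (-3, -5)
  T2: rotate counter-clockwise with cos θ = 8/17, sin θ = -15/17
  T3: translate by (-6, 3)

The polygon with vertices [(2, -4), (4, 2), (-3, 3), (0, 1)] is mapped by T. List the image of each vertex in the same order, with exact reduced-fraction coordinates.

T1 translate by (-3, -5): (2, -4) → (-1, -9); (4, 2) → (1, -3); (-3, 3) → (-6, -2); (0, 1) → (-3, -4)
T2 rotate counter-clockwise with cos θ = 8/17, sin θ = -15/17: (-1, -9) → (-143/17, -57/17); (1, -3) → (-37/17, -39/17); (-6, -2) → (-78/17, 74/17); (-3, -4) → (-84/17, 13/17)
T3 translate by (-6, 3): (-143/17, -57/17) → (-245/17, -6/17); (-37/17, -39/17) → (-139/17, 12/17); (-78/17, 74/17) → (-180/17, 125/17); (-84/17, 13/17) → (-186/17, 64/17)

image vertices: (-245/17, -6/17), (-139/17, 12/17), (-180/17, 125/17), (-186/17, 64/17)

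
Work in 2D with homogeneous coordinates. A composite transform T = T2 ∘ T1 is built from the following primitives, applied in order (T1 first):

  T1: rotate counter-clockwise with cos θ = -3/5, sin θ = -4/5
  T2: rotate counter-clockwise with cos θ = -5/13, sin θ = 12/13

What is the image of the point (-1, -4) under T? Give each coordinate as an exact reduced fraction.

T1 rotate counter-clockwise with cos θ = -3/5, sin θ = -4/5: (-1, -4) → (-13/5, 16/5)
T2 rotate counter-clockwise with cos θ = -5/13, sin θ = 12/13: (-13/5, 16/5) → (-127/65, -236/65)

T(p) = (-127/65, -236/65)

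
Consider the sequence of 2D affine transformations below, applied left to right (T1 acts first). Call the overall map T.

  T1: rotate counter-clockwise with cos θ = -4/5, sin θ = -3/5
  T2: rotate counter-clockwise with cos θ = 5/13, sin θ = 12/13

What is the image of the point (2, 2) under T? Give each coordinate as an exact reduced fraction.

T(p) = (158/65, -94/65)

T1 rotate counter-clockwise with cos θ = -4/5, sin θ = -3/5: (2, 2) → (-2/5, -14/5)
T2 rotate counter-clockwise with cos θ = 5/13, sin θ = 12/13: (-2/5, -14/5) → (158/65, -94/65)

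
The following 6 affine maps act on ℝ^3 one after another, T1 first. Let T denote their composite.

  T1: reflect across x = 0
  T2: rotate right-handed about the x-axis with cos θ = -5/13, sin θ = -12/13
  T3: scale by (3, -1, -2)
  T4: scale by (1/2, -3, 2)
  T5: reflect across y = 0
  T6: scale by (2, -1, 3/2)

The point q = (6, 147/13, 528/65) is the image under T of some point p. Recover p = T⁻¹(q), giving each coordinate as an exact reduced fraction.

p = (-2, -1/5, 4)

T1 = [-1 0 0 0; 0 1 0 0; 0 0 1 0; 0 0 0 1]
T2·T1 = [-1 0 0 0; 0 -5/13 12/13 0; 0 -12/13 -5/13 0; 0 0 0 1]
T3·…·T1 = [-3 0 0 0; 0 5/13 -12/13 0; 0 24/13 10/13 0; 0 0 0 1]
T4·…·T1 = [-3/2 0 0 0; 0 -15/13 36/13 0; 0 48/13 20/13 0; 0 0 0 1]
T5·…·T1 = [-3/2 0 0 0; 0 15/13 -36/13 0; 0 48/13 20/13 0; 0 0 0 1]
T6·…·T1 = [-3 0 0 0; 0 -15/13 36/13 0; 0 72/13 30/13 0; 0 0 0 1]
det M = 54; M⁻¹ = [-1/3 0 0 0; 0 -5/39 2/13 0; 0 4/13 5/78 0; 0 0 0 1]
M⁻¹ · (6, 147/13, 528/65)ᵀ = (-2, -1/5, 4)ᵀ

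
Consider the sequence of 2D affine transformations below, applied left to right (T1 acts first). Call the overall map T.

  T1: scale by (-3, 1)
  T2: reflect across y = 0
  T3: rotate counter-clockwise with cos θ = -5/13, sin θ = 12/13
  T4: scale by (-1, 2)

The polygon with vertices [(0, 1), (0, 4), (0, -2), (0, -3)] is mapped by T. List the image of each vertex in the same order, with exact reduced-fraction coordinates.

T1 scale by (-3, 1): (0, 1) → (0, 1); (0, 4) → (0, 4); (0, -2) → (0, -2); (0, -3) → (0, -3)
T2 reflect across y = 0: (0, 1) → (0, -1); (0, 4) → (0, -4); (0, -2) → (0, 2); (0, -3) → (0, 3)
T3 rotate counter-clockwise with cos θ = -5/13, sin θ = 12/13: (0, -1) → (12/13, 5/13); (0, -4) → (48/13, 20/13); (0, 2) → (-24/13, -10/13); (0, 3) → (-36/13, -15/13)
T4 scale by (-1, 2): (12/13, 5/13) → (-12/13, 10/13); (48/13, 20/13) → (-48/13, 40/13); (-24/13, -10/13) → (24/13, -20/13); (-36/13, -15/13) → (36/13, -30/13)

image vertices: (-12/13, 10/13), (-48/13, 40/13), (24/13, -20/13), (36/13, -30/13)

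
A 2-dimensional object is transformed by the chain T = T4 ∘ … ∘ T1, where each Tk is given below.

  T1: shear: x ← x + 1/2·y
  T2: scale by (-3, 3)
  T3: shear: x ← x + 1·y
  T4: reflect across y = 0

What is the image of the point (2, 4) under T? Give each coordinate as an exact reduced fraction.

T(p) = (0, -12)

T1 shear: x ← x + 1/2·y: (2, 4) → (4, 4)
T2 scale by (-3, 3): (4, 4) → (-12, 12)
T3 shear: x ← x + 1·y: (-12, 12) → (0, 12)
T4 reflect across y = 0: (0, 12) → (0, -12)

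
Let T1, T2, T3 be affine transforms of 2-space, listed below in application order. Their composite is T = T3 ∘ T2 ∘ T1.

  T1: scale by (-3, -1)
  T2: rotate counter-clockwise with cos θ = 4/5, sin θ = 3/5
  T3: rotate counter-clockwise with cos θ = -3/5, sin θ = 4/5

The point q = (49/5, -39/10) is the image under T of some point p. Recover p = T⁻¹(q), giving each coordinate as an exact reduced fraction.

T1 = [-3 0 0; 0 -1 0; 0 0 1]
T2·T1 = [-12/5 3/5 0; -9/5 -4/5 0; 0 0 1]
T3·…·T1 = [72/25 7/25 0; -21/25 24/25 0; 0 0 1]
det M = 3; M⁻¹ = [8/25 -7/75 0; 7/25 24/25 0; 0 0 1]
M⁻¹ · (49/5, -39/10)ᵀ = (7/2, -1)ᵀ

p = (7/2, -1)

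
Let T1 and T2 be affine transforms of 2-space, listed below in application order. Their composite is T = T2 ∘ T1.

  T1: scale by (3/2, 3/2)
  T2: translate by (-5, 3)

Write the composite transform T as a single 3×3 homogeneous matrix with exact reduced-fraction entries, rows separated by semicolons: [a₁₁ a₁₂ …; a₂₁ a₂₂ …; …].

T = [3/2 0 -5; 0 3/2 3; 0 0 1]

T1 = [3/2 0 0; 0 3/2 0; 0 0 1]
T2·T1 = [3/2 0 -5; 0 3/2 3; 0 0 1]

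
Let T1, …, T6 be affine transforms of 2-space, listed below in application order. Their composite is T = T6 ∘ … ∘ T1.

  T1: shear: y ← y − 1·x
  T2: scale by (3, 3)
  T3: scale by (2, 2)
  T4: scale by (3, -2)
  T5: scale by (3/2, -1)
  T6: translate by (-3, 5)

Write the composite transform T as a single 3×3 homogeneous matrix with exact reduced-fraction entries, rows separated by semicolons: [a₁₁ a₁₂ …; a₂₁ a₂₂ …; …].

T = [27 0 -3; -12 12 5; 0 0 1]

T1 = [1 0 0; -1 1 0; 0 0 1]
T2·T1 = [3 0 0; -3 3 0; 0 0 1]
T3·…·T1 = [6 0 0; -6 6 0; 0 0 1]
T4·…·T1 = [18 0 0; 12 -12 0; 0 0 1]
T5·…·T1 = [27 0 0; -12 12 0; 0 0 1]
T6·…·T1 = [27 0 -3; -12 12 5; 0 0 1]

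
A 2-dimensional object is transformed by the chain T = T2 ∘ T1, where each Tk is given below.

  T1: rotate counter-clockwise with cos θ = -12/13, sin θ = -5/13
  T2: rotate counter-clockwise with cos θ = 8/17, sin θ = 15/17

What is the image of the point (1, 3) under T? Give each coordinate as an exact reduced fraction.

T1 rotate counter-clockwise with cos θ = -12/13, sin θ = -5/13: (1, 3) → (3/13, -41/13)
T2 rotate counter-clockwise with cos θ = 8/17, sin θ = 15/17: (3/13, -41/13) → (639/221, -283/221)

T(p) = (639/221, -283/221)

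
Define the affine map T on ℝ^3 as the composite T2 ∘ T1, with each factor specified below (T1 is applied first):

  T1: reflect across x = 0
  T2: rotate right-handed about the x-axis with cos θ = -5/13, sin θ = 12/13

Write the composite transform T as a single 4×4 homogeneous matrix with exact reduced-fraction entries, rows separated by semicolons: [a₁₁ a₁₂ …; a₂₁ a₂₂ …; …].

T1 = [-1 0 0 0; 0 1 0 0; 0 0 1 0; 0 0 0 1]
T2·T1 = [-1 0 0 0; 0 -5/13 -12/13 0; 0 12/13 -5/13 0; 0 0 0 1]

T = [-1 0 0 0; 0 -5/13 -12/13 0; 0 12/13 -5/13 0; 0 0 0 1]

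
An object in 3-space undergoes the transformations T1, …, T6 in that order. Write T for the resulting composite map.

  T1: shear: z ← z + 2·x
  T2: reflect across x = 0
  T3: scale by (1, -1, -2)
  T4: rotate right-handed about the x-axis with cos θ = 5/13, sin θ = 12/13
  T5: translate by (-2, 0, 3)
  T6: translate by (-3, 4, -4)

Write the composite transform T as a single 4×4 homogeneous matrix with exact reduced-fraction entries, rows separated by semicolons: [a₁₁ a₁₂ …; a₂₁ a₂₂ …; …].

T = [-1 0 0 -5; 48/13 -5/13 24/13 4; -20/13 -12/13 -10/13 -1; 0 0 0 1]

T1 = [1 0 0 0; 0 1 0 0; 2 0 1 0; 0 0 0 1]
T2·T1 = [-1 0 0 0; 0 1 0 0; 2 0 1 0; 0 0 0 1]
T3·…·T1 = [-1 0 0 0; 0 -1 0 0; -4 0 -2 0; 0 0 0 1]
T4·…·T1 = [-1 0 0 0; 48/13 -5/13 24/13 0; -20/13 -12/13 -10/13 0; 0 0 0 1]
T5·…·T1 = [-1 0 0 -2; 48/13 -5/13 24/13 0; -20/13 -12/13 -10/13 3; 0 0 0 1]
T6·…·T1 = [-1 0 0 -5; 48/13 -5/13 24/13 4; -20/13 -12/13 -10/13 -1; 0 0 0 1]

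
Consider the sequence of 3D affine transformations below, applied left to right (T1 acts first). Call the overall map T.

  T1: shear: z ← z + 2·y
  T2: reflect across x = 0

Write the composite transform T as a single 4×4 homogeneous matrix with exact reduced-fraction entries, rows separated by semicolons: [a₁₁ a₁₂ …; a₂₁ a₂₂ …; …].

T1 = [1 0 0 0; 0 1 0 0; 0 2 1 0; 0 0 0 1]
T2·T1 = [-1 0 0 0; 0 1 0 0; 0 2 1 0; 0 0 0 1]

T = [-1 0 0 0; 0 1 0 0; 0 2 1 0; 0 0 0 1]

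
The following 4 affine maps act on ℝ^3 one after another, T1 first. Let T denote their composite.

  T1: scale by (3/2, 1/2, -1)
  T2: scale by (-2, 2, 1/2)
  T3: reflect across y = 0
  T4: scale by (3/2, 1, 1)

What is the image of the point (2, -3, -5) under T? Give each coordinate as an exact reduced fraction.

T1 scale by (3/2, 1/2, -1): (2, -3, -5) → (3, -3/2, 5)
T2 scale by (-2, 2, 1/2): (3, -3/2, 5) → (-6, -3, 5/2)
T3 reflect across y = 0: (-6, -3, 5/2) → (-6, 3, 5/2)
T4 scale by (3/2, 1, 1): (-6, 3, 5/2) → (-9, 3, 5/2)

T(p) = (-9, 3, 5/2)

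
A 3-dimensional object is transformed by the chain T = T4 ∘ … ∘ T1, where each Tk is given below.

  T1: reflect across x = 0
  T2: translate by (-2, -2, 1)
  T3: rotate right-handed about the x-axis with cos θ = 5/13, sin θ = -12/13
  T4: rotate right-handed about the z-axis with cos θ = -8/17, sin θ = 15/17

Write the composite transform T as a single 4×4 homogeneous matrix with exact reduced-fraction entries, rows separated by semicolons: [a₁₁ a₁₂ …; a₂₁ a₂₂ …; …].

T1 = [-1 0 0 0; 0 1 0 0; 0 0 1 0; 0 0 0 1]
T2·T1 = [-1 0 0 -2; 0 1 0 -2; 0 0 1 1; 0 0 0 1]
T3·…·T1 = [-1 0 0 -2; 0 5/13 12/13 2/13; 0 -12/13 5/13 29/13; 0 0 0 1]
T4·…·T1 = [8/17 -75/221 -180/221 178/221; -15/17 -40/221 -96/221 -406/221; 0 -12/13 5/13 29/13; 0 0 0 1]

T = [8/17 -75/221 -180/221 178/221; -15/17 -40/221 -96/221 -406/221; 0 -12/13 5/13 29/13; 0 0 0 1]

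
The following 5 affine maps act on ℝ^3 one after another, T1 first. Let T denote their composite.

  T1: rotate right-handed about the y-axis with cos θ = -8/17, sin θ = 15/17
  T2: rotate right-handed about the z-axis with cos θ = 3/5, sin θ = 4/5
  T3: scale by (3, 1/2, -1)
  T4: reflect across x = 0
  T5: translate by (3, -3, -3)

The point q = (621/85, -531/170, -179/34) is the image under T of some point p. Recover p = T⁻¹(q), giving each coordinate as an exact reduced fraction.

p = (-3/2, 1, -2)

T1 = [-8/17 0 15/17 0; 0 1 0 0; -15/17 0 -8/17 0; 0 0 0 1]
T2·T1 = [-24/85 -4/5 9/17 0; -32/85 3/5 12/17 0; -15/17 0 -8/17 0; 0 0 0 1]
T3·…·T1 = [-72/85 -12/5 27/17 0; -16/85 3/10 6/17 0; 15/17 0 8/17 0; 0 0 0 1]
T4·…·T1 = [72/85 12/5 -27/17 0; -16/85 3/10 6/17 0; 15/17 0 8/17 0; 0 0 0 1]
T5·…·T1 = [72/85 12/5 -27/17 3; -16/85 3/10 6/17 -3; 15/17 0 8/17 -3; 0 0 0 1]
det M = 3/2; M⁻¹ = [8/85 -64/85 15/17 9/85; 4/15 6/5 0 14/5; -3/17 24/17 8/17 105/17; 0 0 0 1]
M⁻¹ · (621/85, -531/170, -179/34)ᵀ = (-3/2, 1, -2)ᵀ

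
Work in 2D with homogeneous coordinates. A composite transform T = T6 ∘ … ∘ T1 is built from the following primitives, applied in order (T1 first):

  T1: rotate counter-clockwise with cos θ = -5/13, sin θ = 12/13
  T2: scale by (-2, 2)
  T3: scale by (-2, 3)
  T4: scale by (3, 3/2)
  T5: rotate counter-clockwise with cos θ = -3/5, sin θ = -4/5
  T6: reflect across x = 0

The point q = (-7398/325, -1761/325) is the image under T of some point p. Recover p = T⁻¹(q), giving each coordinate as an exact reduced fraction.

T1 = [-5/13 -12/13 0; 12/13 -5/13 0; 0 0 1]
T2·T1 = [10/13 24/13 0; 24/13 -10/13 0; 0 0 1]
T3·…·T1 = [-20/13 -48/13 0; 72/13 -30/13 0; 0 0 1]
T4·…·T1 = [-60/13 -144/13 0; 108/13 -45/13 0; 0 0 1]
T5·…·T1 = [612/65 252/65 0; -84/65 711/65 0; 0 0 1]
T6·…·T1 = [-612/65 -252/65 0; -84/65 711/65 0; 0 0 1]
det M = -108; M⁻¹ = [-79/780 -7/195 0; -7/585 17/195 0; 0 0 1]
M⁻¹ · (-7398/325, -1761/325)ᵀ = (5/2, -1/5)ᵀ

p = (5/2, -1/5)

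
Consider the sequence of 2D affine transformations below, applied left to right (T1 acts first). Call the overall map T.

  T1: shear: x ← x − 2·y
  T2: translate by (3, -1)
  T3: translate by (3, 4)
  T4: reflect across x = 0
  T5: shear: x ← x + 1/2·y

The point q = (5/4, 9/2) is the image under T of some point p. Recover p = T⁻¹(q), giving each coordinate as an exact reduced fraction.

p = (-2, 3/2)

T1 = [1 -2 0; 0 1 0; 0 0 1]
T2·T1 = [1 -2 3; 0 1 -1; 0 0 1]
T3·…·T1 = [1 -2 6; 0 1 3; 0 0 1]
T4·…·T1 = [-1 2 -6; 0 1 3; 0 0 1]
T5·…·T1 = [-1 5/2 -9/2; 0 1 3; 0 0 1]
det M = -1; M⁻¹ = [-1 5/2 -12; 0 1 -3; 0 0 1]
M⁻¹ · (5/4, 9/2)ᵀ = (-2, 3/2)ᵀ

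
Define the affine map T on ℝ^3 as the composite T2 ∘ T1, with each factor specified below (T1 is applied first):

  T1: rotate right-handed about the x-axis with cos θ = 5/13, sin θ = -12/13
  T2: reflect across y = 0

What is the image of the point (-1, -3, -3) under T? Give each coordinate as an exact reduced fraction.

T1 rotate right-handed about the x-axis with cos θ = 5/13, sin θ = -12/13: (-1, -3, -3) → (-1, -51/13, 21/13)
T2 reflect across y = 0: (-1, -51/13, 21/13) → (-1, 51/13, 21/13)

T(p) = (-1, 51/13, 21/13)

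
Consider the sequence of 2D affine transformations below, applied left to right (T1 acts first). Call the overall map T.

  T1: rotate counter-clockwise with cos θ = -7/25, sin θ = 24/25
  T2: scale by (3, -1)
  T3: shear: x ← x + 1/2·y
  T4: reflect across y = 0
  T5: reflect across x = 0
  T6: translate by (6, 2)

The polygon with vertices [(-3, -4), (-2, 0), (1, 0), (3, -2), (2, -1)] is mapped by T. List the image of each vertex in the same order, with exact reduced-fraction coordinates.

image vertices: (-223/25, 6/25), (84/25, 2/25), (183/25, 74/25), (112/25, 136/25), (59/10, 21/5)

T1 rotate counter-clockwise with cos θ = -7/25, sin θ = 24/25: (-3, -4) → (117/25, -44/25); (-2, 0) → (14/25, -48/25); (1, 0) → (-7/25, 24/25); (3, -2) → (27/25, 86/25); (2, -1) → (2/5, 11/5)
T2 scale by (3, -1): (117/25, -44/25) → (351/25, 44/25); (14/25, -48/25) → (42/25, 48/25); (-7/25, 24/25) → (-21/25, -24/25); (27/25, 86/25) → (81/25, -86/25); (2/5, 11/5) → (6/5, -11/5)
T3 shear: x ← x + 1/2·y: (351/25, 44/25) → (373/25, 44/25); (42/25, 48/25) → (66/25, 48/25); (-21/25, -24/25) → (-33/25, -24/25); (81/25, -86/25) → (38/25, -86/25); (6/5, -11/5) → (1/10, -11/5)
T4 reflect across y = 0: (373/25, 44/25) → (373/25, -44/25); (66/25, 48/25) → (66/25, -48/25); (-33/25, -24/25) → (-33/25, 24/25); (38/25, -86/25) → (38/25, 86/25); (1/10, -11/5) → (1/10, 11/5)
T5 reflect across x = 0: (373/25, -44/25) → (-373/25, -44/25); (66/25, -48/25) → (-66/25, -48/25); (-33/25, 24/25) → (33/25, 24/25); (38/25, 86/25) → (-38/25, 86/25); (1/10, 11/5) → (-1/10, 11/5)
T6 translate by (6, 2): (-373/25, -44/25) → (-223/25, 6/25); (-66/25, -48/25) → (84/25, 2/25); (33/25, 24/25) → (183/25, 74/25); (-38/25, 86/25) → (112/25, 136/25); (-1/10, 11/5) → (59/10, 21/5)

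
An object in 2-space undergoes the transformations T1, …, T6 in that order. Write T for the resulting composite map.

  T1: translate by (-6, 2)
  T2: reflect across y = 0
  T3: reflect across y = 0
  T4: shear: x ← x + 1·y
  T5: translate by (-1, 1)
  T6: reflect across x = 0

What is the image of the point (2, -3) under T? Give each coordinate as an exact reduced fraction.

T1 translate by (-6, 2): (2, -3) → (-4, -1)
T2 reflect across y = 0: (-4, -1) → (-4, 1)
T3 reflect across y = 0: (-4, 1) → (-4, -1)
T4 shear: x ← x + 1·y: (-4, -1) → (-5, -1)
T5 translate by (-1, 1): (-5, -1) → (-6, 0)
T6 reflect across x = 0: (-6, 0) → (6, 0)

T(p) = (6, 0)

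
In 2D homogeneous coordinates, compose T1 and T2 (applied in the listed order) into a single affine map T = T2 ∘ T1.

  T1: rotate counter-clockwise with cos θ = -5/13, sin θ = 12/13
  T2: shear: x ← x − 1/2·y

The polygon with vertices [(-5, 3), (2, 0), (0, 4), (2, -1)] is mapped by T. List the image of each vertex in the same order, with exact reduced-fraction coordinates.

T1 rotate counter-clockwise with cos θ = -5/13, sin θ = 12/13: (-5, 3) → (-11/13, -75/13); (2, 0) → (-10/13, 24/13); (0, 4) → (-48/13, -20/13); (2, -1) → (2/13, 29/13)
T2 shear: x ← x − 1/2·y: (-11/13, -75/13) → (53/26, -75/13); (-10/13, 24/13) → (-22/13, 24/13); (-48/13, -20/13) → (-38/13, -20/13); (2/13, 29/13) → (-25/26, 29/13)

image vertices: (53/26, -75/13), (-22/13, 24/13), (-38/13, -20/13), (-25/26, 29/13)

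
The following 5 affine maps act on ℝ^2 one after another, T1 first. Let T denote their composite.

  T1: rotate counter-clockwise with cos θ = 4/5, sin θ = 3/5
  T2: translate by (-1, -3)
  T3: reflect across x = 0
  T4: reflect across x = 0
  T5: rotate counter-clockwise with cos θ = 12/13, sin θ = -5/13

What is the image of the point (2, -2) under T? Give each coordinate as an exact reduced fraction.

T1 rotate counter-clockwise with cos θ = 4/5, sin θ = 3/5: (2, -2) → (14/5, -2/5)
T2 translate by (-1, -3): (14/5, -2/5) → (9/5, -17/5)
T3 reflect across x = 0: (9/5, -17/5) → (-9/5, -17/5)
T4 reflect across x = 0: (-9/5, -17/5) → (9/5, -17/5)
T5 rotate counter-clockwise with cos θ = 12/13, sin θ = -5/13: (9/5, -17/5) → (23/65, -249/65)

T(p) = (23/65, -249/65)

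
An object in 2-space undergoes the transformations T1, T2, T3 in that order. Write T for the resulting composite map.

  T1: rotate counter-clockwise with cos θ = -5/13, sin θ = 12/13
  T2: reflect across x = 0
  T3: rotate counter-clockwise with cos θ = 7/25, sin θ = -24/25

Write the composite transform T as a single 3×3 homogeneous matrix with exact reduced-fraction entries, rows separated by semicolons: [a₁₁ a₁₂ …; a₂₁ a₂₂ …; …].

T = [323/325 -36/325 0; -36/325 -323/325 0; 0 0 1]

T1 = [-5/13 -12/13 0; 12/13 -5/13 0; 0 0 1]
T2·T1 = [5/13 12/13 0; 12/13 -5/13 0; 0 0 1]
T3·…·T1 = [323/325 -36/325 0; -36/325 -323/325 0; 0 0 1]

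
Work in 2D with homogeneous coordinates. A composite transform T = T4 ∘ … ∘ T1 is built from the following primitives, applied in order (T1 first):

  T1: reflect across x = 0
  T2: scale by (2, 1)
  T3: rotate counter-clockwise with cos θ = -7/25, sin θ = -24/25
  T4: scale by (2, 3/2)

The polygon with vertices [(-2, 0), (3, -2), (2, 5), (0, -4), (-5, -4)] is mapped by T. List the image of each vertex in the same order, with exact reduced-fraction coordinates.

image vertices: (-56/25, -144/25), (-12/25, 237/25), (296/25, 183/50), (-192/25, 42/25), (-332/25, -318/25)

T1 reflect across x = 0: (-2, 0) → (2, 0); (3, -2) → (-3, -2); (2, 5) → (-2, 5); (0, -4) → (0, -4); (-5, -4) → (5, -4)
T2 scale by (2, 1): (2, 0) → (4, 0); (-3, -2) → (-6, -2); (-2, 5) → (-4, 5); (0, -4) → (0, -4); (5, -4) → (10, -4)
T3 rotate counter-clockwise with cos θ = -7/25, sin θ = -24/25: (4, 0) → (-28/25, -96/25); (-6, -2) → (-6/25, 158/25); (-4, 5) → (148/25, 61/25); (0, -4) → (-96/25, 28/25); (10, -4) → (-166/25, -212/25)
T4 scale by (2, 3/2): (-28/25, -96/25) → (-56/25, -144/25); (-6/25, 158/25) → (-12/25, 237/25); (148/25, 61/25) → (296/25, 183/50); (-96/25, 28/25) → (-192/25, 42/25); (-166/25, -212/25) → (-332/25, -318/25)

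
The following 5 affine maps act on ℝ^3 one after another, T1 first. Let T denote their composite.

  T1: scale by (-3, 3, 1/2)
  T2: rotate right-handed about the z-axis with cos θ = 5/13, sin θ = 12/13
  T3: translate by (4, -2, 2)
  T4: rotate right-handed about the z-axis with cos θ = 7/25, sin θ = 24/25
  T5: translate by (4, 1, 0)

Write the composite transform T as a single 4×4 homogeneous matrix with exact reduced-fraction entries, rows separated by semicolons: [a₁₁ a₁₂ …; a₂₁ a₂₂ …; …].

T = [759/325 -612/325 0 176/25; -612/325 -759/325 0 107/25; 0 0 1/2 2; 0 0 0 1]

T1 = [-3 0 0 0; 0 3 0 0; 0 0 1/2 0; 0 0 0 1]
T2·T1 = [-15/13 -36/13 0 0; -36/13 15/13 0 0; 0 0 1/2 0; 0 0 0 1]
T3·…·T1 = [-15/13 -36/13 0 4; -36/13 15/13 0 -2; 0 0 1/2 2; 0 0 0 1]
T4·…·T1 = [759/325 -612/325 0 76/25; -612/325 -759/325 0 82/25; 0 0 1/2 2; 0 0 0 1]
T5·…·T1 = [759/325 -612/325 0 176/25; -612/325 -759/325 0 107/25; 0 0 1/2 2; 0 0 0 1]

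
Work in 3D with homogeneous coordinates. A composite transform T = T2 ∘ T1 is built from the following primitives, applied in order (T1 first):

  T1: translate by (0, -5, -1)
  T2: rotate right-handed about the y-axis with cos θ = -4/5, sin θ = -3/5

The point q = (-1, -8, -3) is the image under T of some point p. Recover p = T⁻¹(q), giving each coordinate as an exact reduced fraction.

T1 = [1 0 0 0; 0 1 0 -5; 0 0 1 -1; 0 0 0 1]
T2·T1 = [-4/5 0 -3/5 3/5; 0 1 0 -5; 3/5 0 -4/5 4/5; 0 0 0 1]
det M = 1; M⁻¹ = [-4/5 0 3/5 0; 0 1 0 5; -3/5 0 -4/5 1; 0 0 0 1]
M⁻¹ · (-1, -8, -3)ᵀ = (-1, -3, 4)ᵀ

p = (-1, -3, 4)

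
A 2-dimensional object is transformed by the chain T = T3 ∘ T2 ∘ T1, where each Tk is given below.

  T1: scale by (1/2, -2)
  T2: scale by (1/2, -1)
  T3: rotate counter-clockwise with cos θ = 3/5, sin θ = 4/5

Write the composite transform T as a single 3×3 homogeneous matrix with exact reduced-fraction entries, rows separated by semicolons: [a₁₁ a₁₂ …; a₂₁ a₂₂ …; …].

T = [3/20 -8/5 0; 1/5 6/5 0; 0 0 1]

T1 = [1/2 0 0; 0 -2 0; 0 0 1]
T2·T1 = [1/4 0 0; 0 2 0; 0 0 1]
T3·…·T1 = [3/20 -8/5 0; 1/5 6/5 0; 0 0 1]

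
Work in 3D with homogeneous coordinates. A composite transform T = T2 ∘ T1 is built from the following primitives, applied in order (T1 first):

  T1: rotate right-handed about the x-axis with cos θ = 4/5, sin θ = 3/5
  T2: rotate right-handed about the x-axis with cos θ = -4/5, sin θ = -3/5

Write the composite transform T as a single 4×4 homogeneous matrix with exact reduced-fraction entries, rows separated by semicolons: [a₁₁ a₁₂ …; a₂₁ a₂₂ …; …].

T = [1 0 0 0; 0 -7/25 24/25 0; 0 -24/25 -7/25 0; 0 0 0 1]

T1 = [1 0 0 0; 0 4/5 -3/5 0; 0 3/5 4/5 0; 0 0 0 1]
T2·T1 = [1 0 0 0; 0 -7/25 24/25 0; 0 -24/25 -7/25 0; 0 0 0 1]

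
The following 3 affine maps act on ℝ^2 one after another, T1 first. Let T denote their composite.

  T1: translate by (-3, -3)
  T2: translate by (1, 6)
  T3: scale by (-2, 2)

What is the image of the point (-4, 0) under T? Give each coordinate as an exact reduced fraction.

T(p) = (12, 6)

T1 translate by (-3, -3): (-4, 0) → (-7, -3)
T2 translate by (1, 6): (-7, -3) → (-6, 3)
T3 scale by (-2, 2): (-6, 3) → (12, 6)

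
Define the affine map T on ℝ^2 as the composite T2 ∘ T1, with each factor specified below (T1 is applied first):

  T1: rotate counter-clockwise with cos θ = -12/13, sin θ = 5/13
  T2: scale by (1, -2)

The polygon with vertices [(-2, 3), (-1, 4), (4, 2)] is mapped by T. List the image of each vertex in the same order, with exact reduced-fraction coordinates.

T1 rotate counter-clockwise with cos θ = -12/13, sin θ = 5/13: (-2, 3) → (9/13, -46/13); (-1, 4) → (-8/13, -53/13); (4, 2) → (-58/13, -4/13)
T2 scale by (1, -2): (9/13, -46/13) → (9/13, 92/13); (-8/13, -53/13) → (-8/13, 106/13); (-58/13, -4/13) → (-58/13, 8/13)

image vertices: (9/13, 92/13), (-8/13, 106/13), (-58/13, 8/13)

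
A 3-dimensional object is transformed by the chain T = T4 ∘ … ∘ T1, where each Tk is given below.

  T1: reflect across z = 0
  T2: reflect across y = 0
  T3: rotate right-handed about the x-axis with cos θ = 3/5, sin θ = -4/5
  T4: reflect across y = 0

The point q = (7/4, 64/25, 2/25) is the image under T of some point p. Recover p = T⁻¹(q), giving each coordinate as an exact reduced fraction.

p = (7/4, 8/5, 2)

T1 = [1 0 0 0; 0 1 0 0; 0 0 -1 0; 0 0 0 1]
T2·T1 = [1 0 0 0; 0 -1 0 0; 0 0 -1 0; 0 0 0 1]
T3·…·T1 = [1 0 0 0; 0 -3/5 -4/5 0; 0 4/5 -3/5 0; 0 0 0 1]
T4·…·T1 = [1 0 0 0; 0 3/5 4/5 0; 0 4/5 -3/5 0; 0 0 0 1]
det M = -1; M⁻¹ = [1 0 0 0; 0 3/5 4/5 0; 0 4/5 -3/5 0; 0 0 0 1]
M⁻¹ · (7/4, 64/25, 2/25)ᵀ = (7/4, 8/5, 2)ᵀ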